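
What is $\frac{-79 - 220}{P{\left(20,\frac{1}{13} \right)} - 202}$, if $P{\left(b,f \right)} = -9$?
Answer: $\frac{299}{211} \approx 1.4171$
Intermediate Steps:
$\frac{-79 - 220}{P{\left(20,\frac{1}{13} \right)} - 202} = \frac{-79 - 220}{-9 - 202} = - \frac{299}{-211} = \left(-299\right) \left(- \frac{1}{211}\right) = \frac{299}{211}$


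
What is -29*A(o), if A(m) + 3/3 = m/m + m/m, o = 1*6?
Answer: -29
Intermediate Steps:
o = 6
A(m) = 1 (A(m) = -1 + (m/m + m/m) = -1 + (1 + 1) = -1 + 2 = 1)
-29*A(o) = -29*1 = -29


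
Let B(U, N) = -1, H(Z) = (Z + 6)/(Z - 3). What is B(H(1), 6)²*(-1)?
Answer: -1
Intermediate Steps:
H(Z) = (6 + Z)/(-3 + Z)
B(H(1), 6)²*(-1) = (-1)²*(-1) = 1*(-1) = -1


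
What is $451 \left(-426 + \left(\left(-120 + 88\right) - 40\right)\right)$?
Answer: $-224598$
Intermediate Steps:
$451 \left(-426 + \left(\left(-120 + 88\right) - 40\right)\right) = 451 \left(-426 - 72\right) = 451 \left(-498\right) = -224598$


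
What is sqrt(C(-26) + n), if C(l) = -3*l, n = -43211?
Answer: I*sqrt(43133) ≈ 207.68*I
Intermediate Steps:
sqrt(C(-26) + n) = sqrt(-3*(-26) - 43211) = sqrt(78 - 43211) = sqrt(-43133) = I*sqrt(43133)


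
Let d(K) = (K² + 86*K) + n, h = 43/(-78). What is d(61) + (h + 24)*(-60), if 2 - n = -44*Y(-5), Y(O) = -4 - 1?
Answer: 95447/13 ≈ 7342.1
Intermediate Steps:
h = -43/78 (h = 43*(-1/78) = -43/78 ≈ -0.55128)
Y(O) = -5
n = -218 (n = 2 - (-44)*(-5) = 2 - 1*220 = 2 - 220 = -218)
d(K) = -218 + K² + 86*K (d(K) = (K² + 86*K) - 218 = -218 + K² + 86*K)
d(61) + (h + 24)*(-60) = (-218 + 61² + 86*61) + (-43/78 + 24)*(-60) = (-218 + 3721 + 5246) + (1829/78)*(-60) = 8749 - 18290/13 = 95447/13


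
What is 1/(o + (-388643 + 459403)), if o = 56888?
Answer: 1/127648 ≈ 7.8340e-6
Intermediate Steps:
1/(o + (-388643 + 459403)) = 1/(56888 + (-388643 + 459403)) = 1/(56888 + 70760) = 1/127648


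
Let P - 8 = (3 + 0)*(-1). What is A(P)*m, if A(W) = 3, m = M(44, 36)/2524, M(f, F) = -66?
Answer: -99/1262 ≈ -0.078447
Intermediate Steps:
m = -33/1262 (m = -66/2524 = -66*1/2524 = -33/1262 ≈ -0.026149)
P = 5 (P = 8 + (3 + 0)*(-1) = 8 + 3*(-1) = 8 - 3 = 5)
A(P)*m = 3*(-33/1262) = -99/1262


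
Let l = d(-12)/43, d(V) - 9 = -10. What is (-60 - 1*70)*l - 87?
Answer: -3611/43 ≈ -83.977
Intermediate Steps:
d(V) = -1 (d(V) = 9 - 10 = -1)
l = -1/43 ≈ -0.023256
(-60 - 1*70)*l - 87 = (-60 - 1*70)*(-1/43) - 87 = (-60 - 70)*(-1/43) - 87 = -130*(-1/43) - 87 = 130/43 - 87 = -3611/43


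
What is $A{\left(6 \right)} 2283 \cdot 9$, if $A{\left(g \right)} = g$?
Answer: $123282$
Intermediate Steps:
$A{\left(6 \right)} 2283 \cdot 9 = 6 \cdot 2283 \cdot 9 = 6 \cdot 20547 = 123282$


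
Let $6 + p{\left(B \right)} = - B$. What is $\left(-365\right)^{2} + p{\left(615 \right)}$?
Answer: $132604$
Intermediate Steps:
$p{\left(B \right)} = -6 - B$
$\left(-365\right)^{2} + p{\left(615 \right)} = \left(-365\right)^{2} - 621 = 133225 - 621 = 132604$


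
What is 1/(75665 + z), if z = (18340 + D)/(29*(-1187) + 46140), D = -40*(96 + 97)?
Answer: 11717/886577425 ≈ 1.3216e-5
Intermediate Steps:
D = -7720 (D = -40*193 = -7720)
z = 10620/11717 (z = (18340 - 7720)/(29*(-1187) + 46140) = 10620/(-34423 + 46140) = 10620/11717 ≈ 0.90637)
1/(75665 + z) = 1/(75665 + 10620/11717) = 1/(886577425/11717) = 11717/886577425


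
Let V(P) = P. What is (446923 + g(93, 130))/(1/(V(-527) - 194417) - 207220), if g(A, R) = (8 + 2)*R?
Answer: -1230681472/568961911 ≈ -2.1630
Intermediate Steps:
g(A, R) = 10*R
(446923 + g(93, 130))/(1/(V(-527) - 194417) - 207220) = (446923 + 10*130)/(1/(-527 - 194417) - 207220) = (446923 + 1300)/(1/(-194944) - 207220) = 448223/(-1/194944 - 207220) = 448223/(-40396295681/194944) = 448223*(-194944/40396295681) = -1230681472/568961911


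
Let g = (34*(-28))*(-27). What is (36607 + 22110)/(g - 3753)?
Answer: 58717/21951 ≈ 2.6749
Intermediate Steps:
g = 25704 (g = -952*(-27) = 25704)
(36607 + 22110)/(g - 3753) = (36607 + 22110)/(25704 - 3753) = 58717/21951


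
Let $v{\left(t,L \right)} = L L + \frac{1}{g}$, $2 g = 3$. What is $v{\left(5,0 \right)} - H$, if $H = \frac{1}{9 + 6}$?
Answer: $\frac{3}{5} \approx 0.6$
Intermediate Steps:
$g = \frac{3}{2}$ ($g = \frac{1}{2} \cdot 3 = \frac{3}{2} \approx 1.5$)
$H = \frac{1}{15} \approx 0.066667$
$v{\left(t,L \right)} = \frac{2}{3} + L^{2}$ ($v{\left(t,L \right)} = L L + \frac{1}{\frac{3}{2}} = L^{2} + \frac{2}{3} = \frac{2}{3} + L^{2}$)
$v{\left(5,0 \right)} - H = \left(\frac{2}{3} + 0^{2}\right) - \frac{1}{15} = \left(\frac{2}{3} + 0\right) - \frac{1}{15} = \frac{2}{3} - \frac{1}{15} = \frac{3}{5}$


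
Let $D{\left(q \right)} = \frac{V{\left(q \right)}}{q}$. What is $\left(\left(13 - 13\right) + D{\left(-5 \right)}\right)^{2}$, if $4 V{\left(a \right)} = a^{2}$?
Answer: $\frac{25}{16} \approx 1.5625$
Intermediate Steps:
$V{\left(a \right)} = \frac{a^{2}}{4}$
$D{\left(q \right)} = \frac{q}{4}$ ($D{\left(q \right)} = \frac{\frac{1}{4} q^{2}}{q} = \frac{q}{4}$)
$\left(\left(13 - 13\right) + D{\left(-5 \right)}\right)^{2} = \left(\left(13 - 13\right) + \frac{1}{4} \left(-5\right)\right)^{2} = \left(0 - \frac{5}{4}\right)^{2} = \left(- \frac{5}{4}\right)^{2} = \frac{25}{16}$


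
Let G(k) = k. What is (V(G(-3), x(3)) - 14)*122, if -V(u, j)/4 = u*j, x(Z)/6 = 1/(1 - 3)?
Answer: -6100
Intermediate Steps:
x(Z) = -3 (x(Z) = 6/(1 - 3) = 6/(-2) = 6*(-½) = -3)
V(u, j) = -4*j*u (V(u, j) = -4*u*j = -4*j*u)
(V(G(-3), x(3)) - 14)*122 = (-4*(-3)*(-3) - 14)*122 = (-36 - 14)*122 = -50*122 = -6100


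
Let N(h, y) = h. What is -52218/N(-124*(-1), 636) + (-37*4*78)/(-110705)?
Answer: -2889681117/6863710 ≈ -421.01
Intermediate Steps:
-52218/N(-124*(-1), 636) + (-37*4*78)/(-110705) = -52218/((-124*(-1))) + (-37*4*78)/(-110705) = -52218/124 - 148*78*(-1/110705) = -52218*1/124 - 11544*(-1/110705) = -26109/62 + 11544/110705 = -2889681117/6863710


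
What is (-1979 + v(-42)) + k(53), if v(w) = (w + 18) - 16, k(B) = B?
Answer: -1966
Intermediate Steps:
v(w) = 2 + w (v(w) = (18 + w) - 16 = 2 + w)
(-1979 + v(-42)) + k(53) = (-1979 + (2 - 42)) + 53 = (-1979 - 40) + 53 = -2019 + 53 = -1966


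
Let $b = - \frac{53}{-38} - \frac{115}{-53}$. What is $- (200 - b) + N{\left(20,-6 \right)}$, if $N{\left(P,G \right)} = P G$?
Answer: $- \frac{637301}{2014} \approx -316.44$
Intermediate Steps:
$N{\left(P,G \right)} = G P$
$b = \frac{7179}{2014}$ ($b = \left(-53\right) \left(- \frac{1}{38}\right) - - \frac{115}{53} = \frac{53}{38} + \frac{115}{53} = \frac{7179}{2014} \approx 3.5645$)
$- (200 - b) + N{\left(20,-6 \right)} = - (200 - \frac{7179}{2014}) - 120 = \left(-1\right) \frac{395621}{2014} - 120 = - \frac{395621}{2014} - 120 = - \frac{637301}{2014}$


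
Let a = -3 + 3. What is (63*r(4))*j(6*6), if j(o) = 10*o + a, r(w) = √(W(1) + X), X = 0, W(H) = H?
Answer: 22680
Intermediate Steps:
a = 0
r(w) = 1 (r(w) = √(1 + 0) = √1 = 1)
j(o) = 10*o (j(o) = 10*o + 0 = 10*o)
(63*r(4))*j(6*6) = (63*1)*(10*(6*6)) = 63*(10*36) = 63*360 = 22680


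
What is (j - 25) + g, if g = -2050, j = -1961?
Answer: -4036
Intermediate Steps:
(j - 25) + g = (-1961 - 25) - 2050 = -1986 - 2050 = -4036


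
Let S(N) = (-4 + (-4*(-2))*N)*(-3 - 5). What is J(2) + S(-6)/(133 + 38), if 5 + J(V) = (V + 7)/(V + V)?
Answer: -217/684 ≈ -0.31725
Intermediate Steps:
S(N) = 32 - 64*N (S(N) = (-4 + 8*N)*(-8) = 32 - 64*N)
J(V) = -5 + (7 + V)/(2*V) (J(V) = -5 + (V + 7)/(V + V) = -5 + (7 + V)/((2*V)) = -5 + (7 + V)*(1/(2*V)) = -5 + (7 + V)/(2*V))
J(2) + S(-6)/(133 + 38) = (1/2)*(7 - 9*2)/2 + (32 - 64*(-6))/(133 + 38) = (1/2)*(1/2)*(7 - 18) + (32 + 384)/171 = (1/2)*(1/2)*(-11) + 416*(1/171) = -11/4 + 416/171 = -217/684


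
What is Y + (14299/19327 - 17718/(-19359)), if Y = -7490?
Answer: -933924894481/124717131 ≈ -7488.3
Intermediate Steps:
Y + (14299/19327 - 17718/(-19359)) = -7490 + (14299/19327 - 17718/(-19359)) = -7490 + (14299*(1/19327) - 17718*(-1/19359)) = -7490 + (14299/19327 + 5906/6453) = -7490 + 206416709/124717131 = -933924894481/124717131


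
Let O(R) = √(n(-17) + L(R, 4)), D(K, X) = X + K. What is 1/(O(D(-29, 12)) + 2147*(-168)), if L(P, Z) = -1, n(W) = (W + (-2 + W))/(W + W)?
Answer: -6131832/2211727275071 - √17/2211727275071 ≈ -2.7724e-6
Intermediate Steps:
D(K, X) = K + X
n(W) = (-2 + 2*W)/(2*W) (n(W) = (-2 + 2*W)/((2*W)) = (-2 + 2*W)*(1/(2*W)) = (-2 + 2*W)/(2*W))
O(R) = √17/17 (O(R) = √((-1 - 17)/(-17) - 1) = √(-1/17*(-18) - 1) = √(18/17 - 1) = √(1/17) = √17/17)
1/(O(D(-29, 12)) + 2147*(-168)) = 1/(√17/17 + 2147*(-168)) = 1/(√17/17 - 360696) = 1/(-360696 + √17/17)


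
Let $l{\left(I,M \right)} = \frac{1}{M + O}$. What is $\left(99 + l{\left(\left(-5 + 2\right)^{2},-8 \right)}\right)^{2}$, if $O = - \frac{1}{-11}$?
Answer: $\frac{73994404}{7569} \approx 9776.0$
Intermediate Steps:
$O = \frac{1}{11}$ ($O = \left(-1\right) \left(- \frac{1}{11}\right) = \frac{1}{11} \approx 0.090909$)
$l{\left(I,M \right)} = \frac{1}{\frac{1}{11} + M}$ ($l{\left(I,M \right)} = \frac{1}{M + \frac{1}{11}} = \frac{1}{\frac{1}{11} + M}$)
$\left(99 + l{\left(\left(-5 + 2\right)^{2},-8 \right)}\right)^{2} = \left(99 + \frac{11}{1 + 11 \left(-8\right)}\right)^{2} = \left(99 + \frac{11}{1 - 88}\right)^{2} = \left(99 + \frac{11}{-87}\right)^{2} = \left(99 + 11 \left(- \frac{1}{87}\right)\right)^{2} = \left(99 - \frac{11}{87}\right)^{2} = \left(\frac{8602}{87}\right)^{2} = \frac{73994404}{7569}$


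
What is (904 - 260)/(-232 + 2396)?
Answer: 161/541 ≈ 0.29760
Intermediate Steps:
(904 - 260)/(-232 + 2396) = 644/2164 = 644*(1/2164) = 161/541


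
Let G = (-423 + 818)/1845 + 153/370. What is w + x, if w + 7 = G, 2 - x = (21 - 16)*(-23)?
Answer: 15103987/136530 ≈ 110.63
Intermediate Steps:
x = 117 (x = 2 - (21 - 16)*(-23) = 2 - 5*(-23) = 2 - 1*(-115) = 2 + 115 = 117)
G = 85687/136530 (G = 395*(1/1845) + 153*(1/370) = 79/369 + 153/370 = 85687/136530 ≈ 0.62761)
w = -870023/136530 (w = -7 + 85687/136530 = -870023/136530 ≈ -6.3724)
w + x = -870023/136530 + 117 = 15103987/136530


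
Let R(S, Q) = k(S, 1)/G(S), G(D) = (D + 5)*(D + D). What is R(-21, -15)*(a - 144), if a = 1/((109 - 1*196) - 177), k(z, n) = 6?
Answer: -5431/4224 ≈ -1.2857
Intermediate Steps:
G(D) = 2*D*(5 + D) (G(D) = (5 + D)*(2*D) = 2*D*(5 + D))
a = -1/264 (a = 1/((109 - 196) - 177) = 1/(-87 - 177) = 1/(-264) = -1/264 ≈ -0.0037879)
R(S, Q) = 3/(S*(5 + S)) (R(S, Q) = 6/((2*S*(5 + S))) = 6*(1/(2*S*(5 + S))) = 3/(S*(5 + S)))
R(-21, -15)*(a - 144) = (3/(-21*(5 - 21)))*(-1/264 - 144) = (3*(-1/21)/(-16))*(-38017/264) = (3*(-1/21)*(-1/16))*(-38017/264) = (1/112)*(-38017/264) = -5431/4224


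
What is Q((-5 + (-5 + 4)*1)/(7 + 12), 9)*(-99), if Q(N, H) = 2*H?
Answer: -1782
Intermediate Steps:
Q((-5 + (-5 + 4)*1)/(7 + 12), 9)*(-99) = (2*9)*(-99) = 18*(-99) = -1782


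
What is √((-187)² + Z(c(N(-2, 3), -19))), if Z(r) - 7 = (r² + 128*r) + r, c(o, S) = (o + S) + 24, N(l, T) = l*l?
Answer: √36218 ≈ 190.31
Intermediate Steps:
N(l, T) = l²
c(o, S) = 24 + S + o (c(o, S) = (S + o) + 24 = 24 + S + o)
Z(r) = 7 + r² + 129*r (Z(r) = 7 + ((r² + 128*r) + r) = 7 + (r² + 129*r) = 7 + r² + 129*r)
√((-187)² + Z(c(N(-2, 3), -19))) = √((-187)² + (7 + (24 - 19 + (-2)²)² + 129*(24 - 19 + (-2)²))) = √(34969 + (7 + (24 - 19 + 4)² + 129*(24 - 19 + 4))) = √(34969 + (7 + 9² + 129*9)) = √(34969 + (7 + 81 + 1161)) = √(34969 + 1249) = √36218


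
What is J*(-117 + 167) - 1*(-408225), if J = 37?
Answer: 410075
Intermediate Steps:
J*(-117 + 167) - 1*(-408225) = 37*(-117 + 167) - 1*(-408225) = 37*50 + 408225 = 1850 + 408225 = 410075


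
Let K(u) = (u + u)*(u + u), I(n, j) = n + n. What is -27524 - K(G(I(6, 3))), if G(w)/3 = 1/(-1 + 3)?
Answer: -27533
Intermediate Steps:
I(n, j) = 2*n
G(w) = 3/2 (G(w) = 3/(-1 + 3) = 3/2)
K(u) = 4*u**2 (K(u) = (2*u)*(2*u) = 4*u**2)
-27524 - K(G(I(6, 3))) = -27524 - 4*(3/2)**2 = -27524 - 4*9/4 = -27524 - 1*9 = -27524 - 9 = -27533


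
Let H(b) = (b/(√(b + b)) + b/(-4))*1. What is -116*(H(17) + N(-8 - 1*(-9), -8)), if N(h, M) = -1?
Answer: 609 - 58*√34 ≈ 270.80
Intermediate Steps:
H(b) = -b/4 + √2*√b/2 (H(b) = (b/(√(2*b)) + b*(-¼))*1 = (b/((√2*√b)) - b/4)*1 = (b*(√2/(2*√b)) - b/4)*1 = (√2*√b/2 - b/4)*1 = (-b/4 + √2*√b/2)*1 = -b/4 + √2*√b/2)
-116*(H(17) + N(-8 - 1*(-9), -8)) = -116*((-¼*17 + √2*√17/2) - 1) = -116*((-17/4 + √34/2) - 1) = -116*(-21/4 + √34/2) = 609 - 58*√34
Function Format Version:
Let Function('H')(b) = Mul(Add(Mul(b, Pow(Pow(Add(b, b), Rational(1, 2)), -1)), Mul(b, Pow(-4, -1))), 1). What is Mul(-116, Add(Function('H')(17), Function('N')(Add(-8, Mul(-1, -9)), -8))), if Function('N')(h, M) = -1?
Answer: Add(609, Mul(-58, Pow(34, Rational(1, 2)))) ≈ 270.80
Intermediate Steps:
Function('H')(b) = Add(Mul(Rational(-1, 4), b), Mul(Rational(1, 2), Pow(2, Rational(1, 2)), Pow(b, Rational(1, 2)))) (Function('H')(b) = Mul(Add(Mul(b, Pow(Pow(Mul(2, b), Rational(1, 2)), -1)), Mul(b, Rational(-1, 4))), 1) = Mul(Add(Mul(b, Pow(Mul(Pow(2, Rational(1, 2)), Pow(b, Rational(1, 2))), -1)), Mul(Rational(-1, 4), b)), 1) = Mul(Add(Mul(b, Mul(Rational(1, 2), Pow(2, Rational(1, 2)), Pow(b, Rational(-1, 2)))), Mul(Rational(-1, 4), b)), 1) = Mul(Add(Mul(Rational(1, 2), Pow(2, Rational(1, 2)), Pow(b, Rational(1, 2))), Mul(Rational(-1, 4), b)), 1) = Mul(Add(Mul(Rational(-1, 4), b), Mul(Rational(1, 2), Pow(2, Rational(1, 2)), Pow(b, Rational(1, 2)))), 1) = Add(Mul(Rational(-1, 4), b), Mul(Rational(1, 2), Pow(2, Rational(1, 2)), Pow(b, Rational(1, 2)))))
Mul(-116, Add(Function('H')(17), Function('N')(Add(-8, Mul(-1, -9)), -8))) = Mul(-116, Add(Add(Mul(Rational(-1, 4), 17), Mul(Rational(1, 2), Pow(2, Rational(1, 2)), Pow(17, Rational(1, 2)))), -1)) = Mul(-116, Add(Add(Rational(-17, 4), Mul(Rational(1, 2), Pow(34, Rational(1, 2)))), -1)) = Mul(-116, Add(Rational(-21, 4), Mul(Rational(1, 2), Pow(34, Rational(1, 2))))) = Add(609, Mul(-58, Pow(34, Rational(1, 2))))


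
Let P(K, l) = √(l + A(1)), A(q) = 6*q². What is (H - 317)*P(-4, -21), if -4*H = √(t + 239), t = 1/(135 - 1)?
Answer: I*√15*(-169912 - √4291618)/536 ≈ -1242.7*I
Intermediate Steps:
t = 1/134 ≈ 0.0074627
P(K, l) = √(6 + l) (P(K, l) = √(l + 6*1²) = √(l + 6*1) = √(l + 6) = √(6 + l))
H = -√4291618/536 (H = -√(1/134 + 239)/4 = -√4291618/536 ≈ -3.8650)
(H - 317)*P(-4, -21) = (-√4291618/536 - 317)*√(6 - 21) = (-317 - √4291618/536)*√(-15) = (-317 - √4291618/536)*(I*√15) = I*√15*(-317 - √4291618/536)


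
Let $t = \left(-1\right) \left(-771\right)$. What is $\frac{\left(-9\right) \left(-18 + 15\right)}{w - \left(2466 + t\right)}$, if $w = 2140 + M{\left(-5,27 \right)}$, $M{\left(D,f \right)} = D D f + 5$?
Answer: $- \frac{9}{139} \approx -0.064748$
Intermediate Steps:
$M{\left(D,f \right)} = 5 + f D^{2}$ ($M{\left(D,f \right)} = D^{2} f + 5 = f D^{2} + 5 = 5 + f D^{2}$)
$t = 771$
$w = 2820$ ($w = 2140 + \left(5 + 27 \left(-5\right)^{2}\right) = 2140 + \left(5 + 27 \cdot 25\right) = 2140 + \left(5 + 675\right) = 2140 + 680 = 2820$)
$\frac{\left(-9\right) \left(-18 + 15\right)}{w - \left(2466 + t\right)} = \frac{\left(-9\right) \left(-18 + 15\right)}{2820 - 3237} = \frac{\left(-9\right) \left(-3\right)}{2820 - 3237} = \frac{1}{2820 - 3237} \cdot 27 = \frac{1}{-417} \cdot 27 = \left(- \frac{1}{417}\right) 27 = - \frac{9}{139}$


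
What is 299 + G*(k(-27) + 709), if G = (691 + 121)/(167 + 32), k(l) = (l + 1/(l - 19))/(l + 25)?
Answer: 14862136/4577 ≈ 3247.1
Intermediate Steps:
k(l) = (l + 1/(-19 + l))/(25 + l)
G = 812/199 ≈ 4.0804
299 + G*(k(-27) + 709) = 299 + 812*((1 + (-27)**2 - 19*(-27))/(-475 + (-27)**2 + 6*(-27)) + 709)/199 = 299 + 812*((1 + 729 + 513)/(-475 + 729 - 162) + 709)/199 = 299 + 812*(1243/92 + 709)/199 = 299 + (812/199)*(66471/92) = 299 + 13493613/4577 = 14862136/4577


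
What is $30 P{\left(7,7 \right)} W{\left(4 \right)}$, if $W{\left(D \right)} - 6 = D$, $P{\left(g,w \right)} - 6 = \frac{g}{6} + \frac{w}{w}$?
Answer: $2450$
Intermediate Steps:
$P{\left(g,w \right)} = 7 + \frac{g}{6}$ ($P{\left(g,w \right)} = 6 + \left(\frac{g}{6} + \frac{w}{w}\right) = 6 + \left(g \frac{1}{6} + 1\right) = 6 + \left(\frac{g}{6} + 1\right) = 6 + \left(1 + \frac{g}{6}\right) = 7 + \frac{g}{6}$)
$W{\left(D \right)} = 6 + D$
$30 P{\left(7,7 \right)} W{\left(4 \right)} = 30 \left(7 + \frac{1}{6} \cdot 7\right) \left(6 + 4\right) = 30 \left(7 + \frac{7}{6}\right) 10 = 30 \cdot \frac{49}{6} \cdot 10 = 245 \cdot 10 = 2450$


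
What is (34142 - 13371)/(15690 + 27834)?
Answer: 20771/43524 ≈ 0.47723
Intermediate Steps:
(34142 - 13371)/(15690 + 27834) = 20771/43524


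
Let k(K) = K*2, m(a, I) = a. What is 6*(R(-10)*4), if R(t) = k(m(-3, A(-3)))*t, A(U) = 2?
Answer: 1440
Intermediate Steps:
k(K) = 2*K
R(t) = -6*t (R(t) = (2*(-3))*t = -6*t)
6*(R(-10)*4) = 6*(-6*(-10)*4) = 6*(60*4) = 6*240 = 1440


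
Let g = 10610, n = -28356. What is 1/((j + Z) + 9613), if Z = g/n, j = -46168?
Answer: -14178/518282095 ≈ -2.7356e-5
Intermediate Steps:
Z = -5305/14178 (Z = 10610/(-28356) = 10610*(-1/28356) = -5305/14178 ≈ -0.37417)
1/((j + Z) + 9613) = 1/((-46168 - 5305/14178) + 9613) = 1/(-654575209/14178 + 9613) = 1/(-518282095/14178) = -14178/518282095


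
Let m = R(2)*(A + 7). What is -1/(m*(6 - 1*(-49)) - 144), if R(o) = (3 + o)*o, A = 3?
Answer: -1/5356 ≈ -0.00018671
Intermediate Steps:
R(o) = o*(3 + o)
m = 100 (m = (2*(3 + 2))*(3 + 7) = (2*5)*10 = 10*10 = 100)
-1/(m*(6 - 1*(-49)) - 144) = -1/(100*(6 - 1*(-49)) - 144) = -1/(100*(6 + 49) - 144) = -1/(100*55 - 144) = -1/(5500 - 144) = -1/5356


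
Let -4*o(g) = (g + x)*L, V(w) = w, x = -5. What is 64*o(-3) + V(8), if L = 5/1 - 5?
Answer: 8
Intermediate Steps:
L = 0 (L = 5*1 - 5 = 5 - 5 = 0)
o(g) = 0 (o(g) = -(g - 5)*0/4 = -(-5 + g)*0/4 = -¼*0 = 0)
64*o(-3) + V(8) = 64*0 + 8 = 0 + 8 = 8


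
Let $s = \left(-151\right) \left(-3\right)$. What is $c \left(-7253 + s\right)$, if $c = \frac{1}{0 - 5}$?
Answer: $1360$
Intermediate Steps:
$s = 453$
$c = - \frac{1}{5}$ ($c = \frac{1}{-5} = - \frac{1}{5} \approx -0.2$)
$c \left(-7253 + s\right) = - \frac{-7253 + 453}{5} = \left(- \frac{1}{5}\right) \left(-6800\right) = 1360$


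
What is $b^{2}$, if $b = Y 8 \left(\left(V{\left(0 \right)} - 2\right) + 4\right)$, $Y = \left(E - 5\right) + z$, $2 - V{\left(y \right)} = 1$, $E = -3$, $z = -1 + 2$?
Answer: $28224$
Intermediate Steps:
$z = 1$
$V{\left(y \right)} = 1$ ($V{\left(y \right)} = 2 - 1 = 1$)
$Y = -7$ ($Y = \left(-3 - 5\right) + 1 = -8 + 1 = -7$)
$b = -168$ ($b = \left(-7\right) 8 \left(\left(1 - 2\right) + 4\right) = - 56 \left(-1 + 4\right) = \left(-56\right) 3 = -168$)
$b^{2} = \left(-168\right)^{2} = 28224$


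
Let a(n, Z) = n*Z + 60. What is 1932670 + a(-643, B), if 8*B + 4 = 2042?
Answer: 7075703/4 ≈ 1.7689e+6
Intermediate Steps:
B = 1019/4 (B = -½ + (⅛)*2042 = -½ + 1021/4 = 1019/4 ≈ 254.75)
a(n, Z) = 60 + Z*n (a(n, Z) = Z*n + 60 = 60 + Z*n)
1932670 + a(-643, B) = 1932670 + (60 + (1019/4)*(-643)) = 1932670 + (60 - 655217/4) = 1932670 - 654977/4 = 7075703/4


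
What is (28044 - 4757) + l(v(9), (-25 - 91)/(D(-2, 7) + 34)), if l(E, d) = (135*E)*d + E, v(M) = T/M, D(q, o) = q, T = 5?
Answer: 1657129/72 ≈ 23016.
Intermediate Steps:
v(M) = 5/M
l(E, d) = E + 135*E*d (l(E, d) = 135*E*d + E = E + 135*E*d)
(28044 - 4757) + l(v(9), (-25 - 91)/(D(-2, 7) + 34)) = (28044 - 4757) + (5/9)*(1 + 135*((-25 - 91)/(-2 + 34))) = 23287 + (5*(⅑))*(1 + 135*(-116/32)) = 23287 + 5*(1 + 135*(-116*1/32))/9 = 23287 + 5*(1 + 135*(-29/8))/9 = 23287 + 5*(1 - 3915/8)/9 = 23287 + (5/9)*(-3907/8) = 23287 - 19535/72 = 1657129/72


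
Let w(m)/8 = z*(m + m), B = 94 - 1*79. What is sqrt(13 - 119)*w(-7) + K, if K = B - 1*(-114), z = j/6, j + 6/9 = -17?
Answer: 129 + 2968*I*sqrt(106)/9 ≈ 129.0 + 3395.3*I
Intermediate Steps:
j = -53/3 (j = -2/3 - 17 = -53/3 ≈ -17.667)
B = 15 (B = 94 - 79 = 15)
z = -53/18 (z = -53/3/6 = -53/3*1/6 = -53/18 ≈ -2.9444)
w(m) = -424*m/9 (w(m) = 8*(-53*(m + m)/18) = 8*(-53*m/9) = -424*m/9)
K = 129 (K = 15 - 1*(-114) = 15 + 114 = 129)
sqrt(13 - 119)*w(-7) + K = sqrt(13 - 119)*(-424/9*(-7)) + 129 = sqrt(-106)*(2968/9) + 129 = (I*sqrt(106))*(2968/9) + 129 = 2968*I*sqrt(106)/9 + 129 = 129 + 2968*I*sqrt(106)/9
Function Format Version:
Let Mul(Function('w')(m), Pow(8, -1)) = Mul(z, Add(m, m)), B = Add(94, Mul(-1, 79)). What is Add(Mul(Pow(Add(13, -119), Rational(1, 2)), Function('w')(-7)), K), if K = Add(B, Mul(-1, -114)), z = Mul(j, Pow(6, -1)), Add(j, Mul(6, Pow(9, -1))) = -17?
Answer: Add(129, Mul(Rational(2968, 9), I, Pow(106, Rational(1, 2)))) ≈ Add(129.00, Mul(3395.3, I))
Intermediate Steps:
j = Rational(-53, 3) (j = Add(Rational(-2, 3), -17) = Rational(-53, 3) ≈ -17.667)
B = 15 (B = Add(94, -79) = 15)
z = Rational(-53, 18) (z = Mul(Rational(-53, 3), Pow(6, -1)) = Mul(Rational(-53, 3), Rational(1, 6)) = Rational(-53, 18) ≈ -2.9444)
Function('w')(m) = Mul(Rational(-424, 9), m) (Function('w')(m) = Mul(8, Mul(Rational(-53, 18), Add(m, m))) = Mul(8, Mul(Rational(-53, 18), Mul(2, m))) = Mul(8, Mul(Rational(-53, 9), m)) = Mul(Rational(-424, 9), m))
K = 129 (K = Add(15, Mul(-1, -114)) = Add(15, 114) = 129)
Add(Mul(Pow(Add(13, -119), Rational(1, 2)), Function('w')(-7)), K) = Add(Mul(Pow(Add(13, -119), Rational(1, 2)), Mul(Rational(-424, 9), -7)), 129) = Add(Mul(Pow(-106, Rational(1, 2)), Rational(2968, 9)), 129) = Add(Mul(Mul(I, Pow(106, Rational(1, 2))), Rational(2968, 9)), 129) = Add(Mul(Rational(2968, 9), I, Pow(106, Rational(1, 2))), 129) = Add(129, Mul(Rational(2968, 9), I, Pow(106, Rational(1, 2))))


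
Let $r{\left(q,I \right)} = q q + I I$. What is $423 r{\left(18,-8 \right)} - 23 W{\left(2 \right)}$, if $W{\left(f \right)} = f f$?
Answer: $164032$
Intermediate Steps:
$W{\left(f \right)} = f^{2}$
$r{\left(q,I \right)} = I^{2} + q^{2}$ ($r{\left(q,I \right)} = q^{2} + I^{2} = I^{2} + q^{2}$)
$423 r{\left(18,-8 \right)} - 23 W{\left(2 \right)} = 423 \left(\left(-8\right)^{2} + 18^{2}\right) - 23 \cdot 2^{2} = 423 \left(64 + 324\right) - 92 = 423 \cdot 388 - 92 = 164124 - 92 = 164032$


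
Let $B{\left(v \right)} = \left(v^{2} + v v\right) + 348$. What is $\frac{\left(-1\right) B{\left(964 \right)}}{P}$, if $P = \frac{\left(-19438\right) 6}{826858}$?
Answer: $\frac{384269852630}{29157} \approx 1.3179 \cdot 10^{7}$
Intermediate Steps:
$B{\left(v \right)} = 348 + 2 v^{2}$ ($B{\left(v \right)} = \left(v^{2} + v^{2}\right) + 348 = 2 v^{2} + 348 = 348 + 2 v^{2}$)
$P = - \frac{58314}{413429}$ ($P = \left(-116628\right) \frac{1}{826858} = - \frac{58314}{413429} \approx -0.14105$)
$\frac{\left(-1\right) B{\left(964 \right)}}{P} = \frac{\left(-1\right) \left(348 + 2 \cdot 964^{2}\right)}{- \frac{58314}{413429}} = - (348 + 2 \cdot 929296) \left(- \frac{413429}{58314}\right) = - (348 + 1858592) \left(- \frac{413429}{58314}\right) = \left(-1\right) 1858940 \left(- \frac{413429}{58314}\right) = \left(-1858940\right) \left(- \frac{413429}{58314}\right) = \frac{384269852630}{29157}$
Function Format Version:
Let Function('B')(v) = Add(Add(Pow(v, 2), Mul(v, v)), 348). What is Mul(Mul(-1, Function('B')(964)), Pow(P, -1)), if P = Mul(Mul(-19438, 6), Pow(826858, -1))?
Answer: Rational(384269852630, 29157) ≈ 1.3179e+7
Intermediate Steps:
Function('B')(v) = Add(348, Mul(2, Pow(v, 2))) (Function('B')(v) = Add(Add(Pow(v, 2), Pow(v, 2)), 348) = Add(Mul(2, Pow(v, 2)), 348) = Add(348, Mul(2, Pow(v, 2))))
P = Rational(-58314, 413429) (P = Mul(-116628, Rational(1, 826858)) = Rational(-58314, 413429) ≈ -0.14105)
Mul(Mul(-1, Function('B')(964)), Pow(P, -1)) = Mul(Mul(-1, Add(348, Mul(2, Pow(964, 2)))), Pow(Rational(-58314, 413429), -1)) = Mul(Mul(-1, Add(348, Mul(2, 929296))), Rational(-413429, 58314)) = Mul(Mul(-1, Add(348, 1858592)), Rational(-413429, 58314)) = Mul(Mul(-1, 1858940), Rational(-413429, 58314)) = Mul(-1858940, Rational(-413429, 58314)) = Rational(384269852630, 29157)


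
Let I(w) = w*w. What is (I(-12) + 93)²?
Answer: 56169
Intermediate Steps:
I(w) = w²
(I(-12) + 93)² = ((-12)² + 93)² = (144 + 93)² = 237² = 56169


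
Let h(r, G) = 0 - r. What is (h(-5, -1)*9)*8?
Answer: 360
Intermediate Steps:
h(r, G) = -r
(h(-5, -1)*9)*8 = (-1*(-5)*9)*8 = (5*9)*8 = 45*8 = 360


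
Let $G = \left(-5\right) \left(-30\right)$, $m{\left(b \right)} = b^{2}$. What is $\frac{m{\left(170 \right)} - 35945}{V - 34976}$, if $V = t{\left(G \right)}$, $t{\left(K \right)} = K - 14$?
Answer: $\frac{1409}{6968} \approx 0.20221$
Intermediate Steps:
$G = 150$
$t{\left(K \right)} = -14 + K$ ($t{\left(K \right)} = K - 14 = -14 + K$)
$V = 136$ ($V = -14 + 150 = 136$)
$\frac{m{\left(170 \right)} - 35945}{V - 34976} = \frac{170^{2} - 35945}{136 - 34976} = \frac{28900 - 35945}{-34840} = \left(-7045\right) \left(- \frac{1}{34840}\right) = \frac{1409}{6968}$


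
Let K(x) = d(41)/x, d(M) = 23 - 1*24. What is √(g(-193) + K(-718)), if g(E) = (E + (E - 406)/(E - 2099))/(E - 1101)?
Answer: √42609191643631446/532369716 ≈ 0.38774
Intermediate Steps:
d(M) = -1 (d(M) = 23 - 24 = -1)
g(E) = (E + (-406 + E)/(-2099 + E))/(-1101 + E)
K(x) = -1/x
√(g(-193) + K(-718)) = √((-406 + (-193)² - 2098*(-193))/(2310999 + (-193)² - 3200*(-193)) - 1/(-718)) = √((-406 + 37249 + 404914)/(2310999 + 37249 + 617600) - 1*(-1/718)) = √(441757/2965848 + 1/718) = √(160073687/1064739432) = √42609191643631446/532369716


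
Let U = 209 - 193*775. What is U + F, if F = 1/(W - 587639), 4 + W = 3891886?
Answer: -493541559937/3304243 ≈ -1.4937e+5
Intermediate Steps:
W = 3891882 (W = -4 + 3891886 = 3891882)
F = 1/3304243 (F = 1/(3891882 - 587639) = 1/3304243 ≈ 3.0264e-7)
U = -149366 (U = 209 - 149575 = -149366)
U + F = -149366 + 1/3304243 = -493541559937/3304243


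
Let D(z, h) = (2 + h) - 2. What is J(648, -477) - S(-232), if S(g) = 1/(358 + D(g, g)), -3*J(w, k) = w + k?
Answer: -7183/126 ≈ -57.008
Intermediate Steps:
D(z, h) = h
J(w, k) = -k/3 - w/3 (J(w, k) = -(w + k)/3 = -(k + w)/3 = -k/3 - w/3)
S(g) = 1/(358 + g)
J(648, -477) - S(-232) = (-⅓*(-477) - ⅓*648) - 1/(358 - 232) = (159 - 216) - 1/126 = -57 - 1*1/126 = -57 - 1/126 = -7183/126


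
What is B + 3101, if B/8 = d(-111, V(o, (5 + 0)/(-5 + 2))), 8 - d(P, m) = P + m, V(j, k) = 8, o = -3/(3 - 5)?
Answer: 3989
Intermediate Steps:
o = 3/2 (o = -3/(-2) = -3*(-½) = 3/2 ≈ 1.5000)
d(P, m) = 8 - P - m (d(P, m) = 8 - (P + m) = 8 + (-P - m) = 8 - P - m)
B = 888 (B = 8*(8 - 1*(-111) - 1*8) = 8*(8 + 111 - 8) = 8*111 = 888)
B + 3101 = 888 + 3101 = 3989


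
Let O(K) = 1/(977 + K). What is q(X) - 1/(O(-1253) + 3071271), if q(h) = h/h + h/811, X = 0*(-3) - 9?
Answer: 679831753754/687461014745 ≈ 0.98890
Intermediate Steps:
X = -9 (X = 0 - 9 = -9)
q(h) = 1 + h/811 (q(h) = 1 + h*(1/811) = 1 + h/811)
q(X) - 1/(O(-1253) + 3071271) = (1 + (1/811)*(-9)) - 1/(1/(977 - 1253) + 3071271) = (1 - 9/811) - 1/(1/(-276) + 3071271) = 802/811 - 1/(-1/276 + 3071271) = 802/811 - 1/847670795/276 = 802/811 - 1*276/847670795 = 802/811 - 276/847670795 = 679831753754/687461014745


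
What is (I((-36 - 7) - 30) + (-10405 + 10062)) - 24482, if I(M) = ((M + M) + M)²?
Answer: 23136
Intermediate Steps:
I(M) = 9*M² (I(M) = (2*M + M)² = (3*M)² = 9*M²)
(I((-36 - 7) - 30) + (-10405 + 10062)) - 24482 = (9*((-36 - 7) - 30)² + (-10405 + 10062)) - 24482 = (9*(-43 - 30)² - 343) - 24482 = (9*(-73)² - 343) - 24482 = (9*5329 - 343) - 24482 = (47961 - 343) - 24482 = 47618 - 24482 = 23136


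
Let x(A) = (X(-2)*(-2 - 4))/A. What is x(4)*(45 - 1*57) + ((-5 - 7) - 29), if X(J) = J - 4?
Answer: -149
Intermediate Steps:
X(J) = -4 + J
x(A) = 36/A (x(A) = ((-4 - 2)*(-2 - 4))/A = (-6*(-6))/A = 36/A)
x(4)*(45 - 1*57) + ((-5 - 7) - 29) = (36/4)*(45 - 1*57) + ((-5 - 7) - 29) = (36*(¼))*(45 - 57) + (-12 - 29) = 9*(-12) - 41 = -108 - 41 = -149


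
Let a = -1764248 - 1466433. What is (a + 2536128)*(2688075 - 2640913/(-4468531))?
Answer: -8342796378721304114/4468531 ≈ -1.8670e+12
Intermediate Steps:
a = -3230681
(a + 2536128)*(2688075 - 2640913/(-4468531)) = (-3230681 + 2536128)*(2688075 - 2640913/(-4468531)) = -694553*(2688075 - 2640913*(-1/4468531)) = -694553*(2688075 + 2640913/4468531) = -694553*12011749108738/4468531 = -8342796378721304114/4468531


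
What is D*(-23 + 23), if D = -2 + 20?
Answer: 0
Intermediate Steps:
D = 18
D*(-23 + 23) = 18*(-23 + 23) = 18*0 = 0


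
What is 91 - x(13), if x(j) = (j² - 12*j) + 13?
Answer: 65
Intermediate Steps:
x(j) = 13 + j² - 12*j
91 - x(13) = 91 - (13 + 13² - 12*13) = 91 - (13 + 169 - 156) = 91 - 1*26 = 91 - 26 = 65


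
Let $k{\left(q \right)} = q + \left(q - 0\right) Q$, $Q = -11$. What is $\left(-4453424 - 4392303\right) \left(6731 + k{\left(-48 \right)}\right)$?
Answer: $-63786537397$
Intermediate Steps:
$k{\left(q \right)} = - 10 q$ ($k{\left(q \right)} = q + \left(q - 0\right) \left(-11\right) = q + \left(q + 0\right) \left(-11\right) = q + q \left(-11\right) = q - 11 q = - 10 q$)
$\left(-4453424 - 4392303\right) \left(6731 + k{\left(-48 \right)}\right) = \left(-4453424 - 4392303\right) \left(6731 - -480\right) = - 8845727 \left(6731 + 480\right) = \left(-8845727\right) 7211 = -63786537397$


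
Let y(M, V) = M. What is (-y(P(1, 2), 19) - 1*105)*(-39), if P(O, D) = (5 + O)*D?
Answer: 4563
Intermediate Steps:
P(O, D) = D*(5 + O)
(-y(P(1, 2), 19) - 1*105)*(-39) = (-2*(5 + 1) - 1*105)*(-39) = (-2*6 - 105)*(-39) = (-1*12 - 105)*(-39) = (-12 - 105)*(-39) = -117*(-39) = 4563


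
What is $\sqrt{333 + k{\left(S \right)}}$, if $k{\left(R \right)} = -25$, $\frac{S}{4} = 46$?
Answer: $2 \sqrt{77} \approx 17.55$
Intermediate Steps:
$S = 184$ ($S = 4 \cdot 46 = 184$)
$\sqrt{333 + k{\left(S \right)}} = \sqrt{333 - 25} = \sqrt{308} = 2 \sqrt{77}$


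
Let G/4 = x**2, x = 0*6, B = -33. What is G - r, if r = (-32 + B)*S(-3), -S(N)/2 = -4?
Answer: 520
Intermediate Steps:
S(N) = 8 (S(N) = -2*(-4) = 8)
x = 0
r = -520 (r = (-32 - 33)*8 = -65*8 = -520)
G = 0 (G = 4*0**2 = 4*0 = 0)
G - r = 0 - 1*(-520) = 0 + 520 = 520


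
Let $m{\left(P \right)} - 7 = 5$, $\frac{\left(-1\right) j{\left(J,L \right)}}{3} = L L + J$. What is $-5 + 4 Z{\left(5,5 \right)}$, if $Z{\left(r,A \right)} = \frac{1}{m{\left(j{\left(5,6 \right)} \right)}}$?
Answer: $- \frac{14}{3} \approx -4.6667$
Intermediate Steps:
$j{\left(J,L \right)} = - 3 J - 3 L^{2}$ ($j{\left(J,L \right)} = - 3 \left(L L + J\right) = - 3 \left(L^{2} + J\right) = - 3 \left(J + L^{2}\right) = - 3 J - 3 L^{2}$)
$m{\left(P \right)} = 12$ ($m{\left(P \right)} = 7 + 5 = 12$)
$Z{\left(r,A \right)} = \frac{1}{12}$
$-5 + 4 Z{\left(5,5 \right)} = -5 + 4 \cdot \frac{1}{12} = -5 + \frac{1}{3} = - \frac{14}{3}$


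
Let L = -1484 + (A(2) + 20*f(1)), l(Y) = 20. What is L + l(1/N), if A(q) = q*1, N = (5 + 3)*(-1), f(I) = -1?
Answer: -1482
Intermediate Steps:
N = -8 (N = 8*(-1) = -8)
A(q) = q
L = -1502 (L = -1484 + (2 + 20*(-1)) = -1484 + (2 - 20) = -1484 - 18 = -1502)
L + l(1/N) = -1502 + 20 = -1482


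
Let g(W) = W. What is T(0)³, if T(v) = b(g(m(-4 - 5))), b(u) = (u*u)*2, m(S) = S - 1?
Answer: 8000000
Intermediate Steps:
m(S) = -1 + S
b(u) = 2*u² (b(u) = u²*2 = 2*u²)
T(v) = 200 (T(v) = 2*(-1 + (-4 - 5))² = 2*(-1 - 9)² = 2*(-10)² = 2*100 = 200)
T(0)³ = 200³ = 8000000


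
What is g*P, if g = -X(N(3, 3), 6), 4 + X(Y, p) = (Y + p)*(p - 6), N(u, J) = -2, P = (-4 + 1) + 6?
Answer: 12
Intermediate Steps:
P = 3 (P = -3 + 6 = 3)
X(Y, p) = -4 + (-6 + p)*(Y + p) (X(Y, p) = -4 + (Y + p)*(p - 6) = -4 + (Y + p)*(-6 + p) = -4 + (-6 + p)*(Y + p))
g = 4 (g = -(-4 + 6² - 6*(-2) - 6*6 - 2*6) = -(-4 + 36 + 12 - 36 - 12) = -1*(-4) = 4)
g*P = 4*3 = 12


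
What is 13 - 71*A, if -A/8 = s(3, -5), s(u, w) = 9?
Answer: 5125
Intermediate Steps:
A = -72 (A = -8*9 = -72)
13 - 71*A = 13 - 71*(-72) = 13 + 5112 = 5125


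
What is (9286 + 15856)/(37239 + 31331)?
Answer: 12571/34285 ≈ 0.36666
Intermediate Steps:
(9286 + 15856)/(37239 + 31331) = 25142/68570 = 25142*(1/68570) = 12571/34285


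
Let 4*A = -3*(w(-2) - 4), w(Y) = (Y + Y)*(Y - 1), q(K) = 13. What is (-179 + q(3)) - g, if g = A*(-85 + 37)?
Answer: -454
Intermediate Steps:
w(Y) = 2*Y*(-1 + Y) (w(Y) = (2*Y)*(-1 + Y) = 2*Y*(-1 + Y))
A = -6 (A = (-3*(2*(-2)*(-1 - 2) - 4))/4 = (-3*(2*(-2)*(-3) - 4))/4 = (-3*(12 - 4))/4 = (-3*8)/4 = (¼)*(-24) = -6)
g = 288 (g = -6*(-85 + 37) = -6*(-48) = 288)
(-179 + q(3)) - g = (-179 + 13) - 1*288 = -166 - 288 = -454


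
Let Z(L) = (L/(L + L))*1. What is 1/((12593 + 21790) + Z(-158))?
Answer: 2/68767 ≈ 2.9084e-5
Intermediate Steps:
Z(L) = ½ (Z(L) = (L/((2*L)))*1 = ((1/(2*L))*L)*1 = (½)*1 = ½)
1/((12593 + 21790) + Z(-158)) = 1/((12593 + 21790) + ½) = 1/(34383 + ½) = 1/(68767/2) = 2/68767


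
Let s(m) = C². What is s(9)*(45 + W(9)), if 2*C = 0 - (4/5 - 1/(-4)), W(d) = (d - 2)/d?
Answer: 5047/400 ≈ 12.617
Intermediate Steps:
W(d) = (-2 + d)/d
C = -21/40 (C = (0 - (4/5 - 1/(-4)))/2 = (0 - (4*(⅕) - 1*(-¼)))/2 = (0 - (⅘ + ¼))/2 = (0 - 1*21/20)/2 = (0 - 21/20)/2 = (½)*(-21/20) = -21/40 ≈ -0.52500)
s(m) = 441/1600 (s(m) = (-21/40)² = 441/1600)
s(9)*(45 + W(9)) = 441*(45 + (-2 + 9)/9)/1600 = 441*(45 + (⅑)*7)/1600 = 441*(45 + 7/9)/1600 = (441/1600)*(412/9) = 5047/400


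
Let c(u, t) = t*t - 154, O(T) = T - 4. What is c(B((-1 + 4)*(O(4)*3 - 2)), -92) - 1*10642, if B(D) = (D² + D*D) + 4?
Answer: -2332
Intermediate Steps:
O(T) = -4 + T
B(D) = 4 + 2*D² (B(D) = (D² + D²) + 4 = 2*D² + 4 = 4 + 2*D²)
c(u, t) = -154 + t² (c(u, t) = t² - 154 = -154 + t²)
c(B((-1 + 4)*(O(4)*3 - 2)), -92) - 1*10642 = (-154 + (-92)²) - 1*10642 = (-154 + 8464) - 10642 = 8310 - 10642 = -2332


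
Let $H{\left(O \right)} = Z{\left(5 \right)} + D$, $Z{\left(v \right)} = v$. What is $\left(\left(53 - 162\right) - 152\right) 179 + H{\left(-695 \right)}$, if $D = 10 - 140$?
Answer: $-46844$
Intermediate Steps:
$D = -130$
$H{\left(O \right)} = -125$ ($H{\left(O \right)} = 5 - 130 = -125$)
$\left(\left(53 - 162\right) - 152\right) 179 + H{\left(-695 \right)} = \left(\left(53 - 162\right) - 152\right) 179 - 125 = \left(-109 - 152\right) 179 - 125 = \left(-261\right) 179 - 125 = -46719 - 125 = -46844$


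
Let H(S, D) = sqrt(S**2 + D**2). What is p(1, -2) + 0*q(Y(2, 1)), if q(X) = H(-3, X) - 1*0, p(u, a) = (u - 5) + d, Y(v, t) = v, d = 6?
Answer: 2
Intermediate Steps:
H(S, D) = sqrt(D**2 + S**2)
p(u, a) = 1 + u (p(u, a) = (u - 5) + 6 = (-5 + u) + 6 = 1 + u)
q(X) = sqrt(9 + X**2) (q(X) = sqrt(X**2 + (-3)**2) - 1*0 = sqrt(X**2 + 9) + 0 = sqrt(9 + X**2) + 0 = sqrt(9 + X**2))
p(1, -2) + 0*q(Y(2, 1)) = (1 + 1) + 0*sqrt(9 + 2**2) = 2 + 0*sqrt(9 + 4) = 2 + 0*sqrt(13) = 2 + 0 = 2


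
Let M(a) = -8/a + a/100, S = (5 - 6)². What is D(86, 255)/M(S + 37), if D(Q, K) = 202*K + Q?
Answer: 49016200/161 ≈ 3.0445e+5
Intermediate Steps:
D(Q, K) = Q + 202*K
S = 1 (S = (-1)² = 1)
M(a) = -8/a + a/100 (M(a) = -8/a + a*(1/100) = -8/a + a/100)
D(86, 255)/M(S + 37) = (86 + 202*255)/(-8/(1 + 37) + (1 + 37)/100) = (86 + 51510)/(-8/38 + (1/100)*38) = 51596/(-8*1/38 + 19/50) = 51596/(-4/19 + 19/50) = 51596/(161/950) = 51596*(950/161) = 49016200/161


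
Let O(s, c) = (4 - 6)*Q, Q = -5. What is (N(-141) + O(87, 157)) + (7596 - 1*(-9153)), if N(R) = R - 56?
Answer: 16562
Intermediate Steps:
N(R) = -56 + R
O(s, c) = 10 (O(s, c) = (4 - 6)*(-5) = -2*(-5) = 10)
(N(-141) + O(87, 157)) + (7596 - 1*(-9153)) = ((-56 - 141) + 10) + (7596 - 1*(-9153)) = (-197 + 10) + (7596 + 9153) = -187 + 16749 = 16562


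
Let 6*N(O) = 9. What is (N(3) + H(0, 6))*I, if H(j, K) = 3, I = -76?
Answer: -342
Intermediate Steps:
N(O) = 3/2 (N(O) = (⅙)*9 = 3/2)
(N(3) + H(0, 6))*I = (3/2 + 3)*(-76) = (9/2)*(-76) = -342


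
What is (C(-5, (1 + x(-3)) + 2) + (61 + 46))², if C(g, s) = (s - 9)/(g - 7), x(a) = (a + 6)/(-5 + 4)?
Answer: 185761/16 ≈ 11610.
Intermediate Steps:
x(a) = -6 - a (x(a) = (6 + a)/(-1) = (6 + a)*(-1) = -6 - a)
C(g, s) = (-9 + s)/(-7 + g)
(C(-5, (1 + x(-3)) + 2) + (61 + 46))² = ((-9 + ((1 + (-6 - 1*(-3))) + 2))/(-7 - 5) + (61 + 46))² = ((-9 + ((1 + (-6 + 3)) + 2))/(-12) + 107)² = (-(-9 + ((1 - 3) + 2))/12 + 107)² = (-(-9 + (-2 + 2))/12 + 107)² = (-(-9 + 0)/12 + 107)² = (-1/12*(-9) + 107)² = (¾ + 107)² = (431/4)² = 185761/16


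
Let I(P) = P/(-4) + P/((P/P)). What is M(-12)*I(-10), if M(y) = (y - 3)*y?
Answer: -1350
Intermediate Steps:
M(y) = y*(-3 + y) (M(y) = (-3 + y)*y = y*(-3 + y))
I(P) = 3*P/4 (I(P) = P*(-¼) + P/1 = -P/4 + P*1 = -P/4 + P = 3*P/4)
M(-12)*I(-10) = (-12*(-3 - 12))*((¾)*(-10)) = -12*(-15)*(-15/2) = 180*(-15/2) = -1350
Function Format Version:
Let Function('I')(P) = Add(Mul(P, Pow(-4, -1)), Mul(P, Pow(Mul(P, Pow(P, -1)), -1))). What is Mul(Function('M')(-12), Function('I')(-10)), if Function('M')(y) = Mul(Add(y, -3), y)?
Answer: -1350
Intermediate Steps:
Function('M')(y) = Mul(y, Add(-3, y)) (Function('M')(y) = Mul(Add(-3, y), y) = Mul(y, Add(-3, y)))
Function('I')(P) = Mul(Rational(3, 4), P) (Function('I')(P) = Add(Mul(P, Rational(-1, 4)), Mul(P, Pow(1, -1))) = Add(Mul(Rational(-1, 4), P), Mul(P, 1)) = Add(Mul(Rational(-1, 4), P), P) = Mul(Rational(3, 4), P))
Mul(Function('M')(-12), Function('I')(-10)) = Mul(Mul(-12, Add(-3, -12)), Mul(Rational(3, 4), -10)) = Mul(Mul(-12, -15), Rational(-15, 2)) = Mul(180, Rational(-15, 2)) = -1350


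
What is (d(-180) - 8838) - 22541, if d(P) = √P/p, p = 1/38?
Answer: -31379 + 228*I*√5 ≈ -31379.0 + 509.82*I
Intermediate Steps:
p = 1/38 ≈ 0.026316
d(P) = 38*√P (d(P) = √P/(1/38) = 38*√P)
(d(-180) - 8838) - 22541 = (38*√(-180) - 8838) - 22541 = (38*(6*I*√5) - 8838) - 22541 = (228*I*√5 - 8838) - 22541 = (-8838 + 228*I*√5) - 22541 = -31379 + 228*I*√5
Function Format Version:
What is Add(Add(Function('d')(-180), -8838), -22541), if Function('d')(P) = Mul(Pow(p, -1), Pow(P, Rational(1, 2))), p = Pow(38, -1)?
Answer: Add(-31379, Mul(228, I, Pow(5, Rational(1, 2)))) ≈ Add(-31379., Mul(509.82, I))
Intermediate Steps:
p = Rational(1, 38) ≈ 0.026316
Function('d')(P) = Mul(38, Pow(P, Rational(1, 2))) (Function('d')(P) = Mul(Pow(Rational(1, 38), -1), Pow(P, Rational(1, 2))) = Mul(38, Pow(P, Rational(1, 2))))
Add(Add(Function('d')(-180), -8838), -22541) = Add(Add(Mul(38, Pow(-180, Rational(1, 2))), -8838), -22541) = Add(Add(Mul(38, Mul(6, I, Pow(5, Rational(1, 2)))), -8838), -22541) = Add(Add(Mul(228, I, Pow(5, Rational(1, 2))), -8838), -22541) = Add(Add(-8838, Mul(228, I, Pow(5, Rational(1, 2)))), -22541) = Add(-31379, Mul(228, I, Pow(5, Rational(1, 2))))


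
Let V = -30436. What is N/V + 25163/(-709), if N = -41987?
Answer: -736092285/21579124 ≈ -34.111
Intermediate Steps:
N/V + 25163/(-709) = -41987/(-30436) + 25163/(-709) = -41987*(-1/30436) + 25163*(-1/709) = 41987/30436 - 25163/709 = -736092285/21579124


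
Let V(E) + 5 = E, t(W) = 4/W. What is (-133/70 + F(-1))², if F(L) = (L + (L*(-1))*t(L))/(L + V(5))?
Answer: 961/100 ≈ 9.6100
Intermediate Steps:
V(E) = -5 + E
F(L) = (-4 + L)/L (F(L) = (L + (L*(-1))*(4/L))/(L + (-5 + 5)) = (L + (-L)*(4/L))/(L + 0) = (L - 4)/L = (-4 + L)/L)
(-133/70 + F(-1))² = (-133/70 + (-4 - 1)/(-1))² = (-133*1/70 - 1*(-5))² = (-19/10 + 5)² = (31/10)² = 961/100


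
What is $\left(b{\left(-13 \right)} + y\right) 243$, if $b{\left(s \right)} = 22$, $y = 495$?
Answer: $125631$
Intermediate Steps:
$\left(b{\left(-13 \right)} + y\right) 243 = \left(22 + 495\right) 243 = 517 \cdot 243 = 125631$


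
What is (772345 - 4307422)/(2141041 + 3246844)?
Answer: -3535077/5387885 ≈ -0.65612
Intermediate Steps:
(772345 - 4307422)/(2141041 + 3246844) = -3535077/5387885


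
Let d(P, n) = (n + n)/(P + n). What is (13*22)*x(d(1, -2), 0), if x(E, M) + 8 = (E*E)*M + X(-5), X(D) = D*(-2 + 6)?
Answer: -8008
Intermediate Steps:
d(P, n) = 2*n/(P + n) (d(P, n) = (2*n)/(P + n) = 2*n/(P + n))
X(D) = 4*D (X(D) = D*4 = 4*D)
x(E, M) = -28 + M*E² (x(E, M) = -8 + ((E*E)*M + 4*(-5)) = -8 + (E²*M - 20) = -8 + (M*E² - 20) = -8 + (-20 + M*E²) = -28 + M*E²)
(13*22)*x(d(1, -2), 0) = (13*22)*(-28 + 0*(2*(-2)/(1 - 2))²) = 286*(-28 + 0*(2*(-2)/(-1))²) = 286*(-28 + 0*(2*(-2)*(-1))²) = 286*(-28 + 0*4²) = 286*(-28 + 0*16) = 286*(-28 + 0) = 286*(-28) = -8008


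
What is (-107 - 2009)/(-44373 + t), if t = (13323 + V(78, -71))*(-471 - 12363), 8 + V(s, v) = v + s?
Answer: 2116/171018921 ≈ 1.2373e-5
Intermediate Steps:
V(s, v) = -8 + s + v (V(s, v) = -8 + (v + s) = -8 + (s + v) = -8 + s + v)
t = -170974548 (t = (13323 + (-8 + 78 - 71))*(-471 - 12363) = (13323 - 1)*(-12834) = 13322*(-12834) = -170974548)
(-107 - 2009)/(-44373 + t) = (-107 - 2009)/(-44373 - 170974548) = -2116/(-171018921) = -2116*(-1/171018921) = 2116/171018921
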